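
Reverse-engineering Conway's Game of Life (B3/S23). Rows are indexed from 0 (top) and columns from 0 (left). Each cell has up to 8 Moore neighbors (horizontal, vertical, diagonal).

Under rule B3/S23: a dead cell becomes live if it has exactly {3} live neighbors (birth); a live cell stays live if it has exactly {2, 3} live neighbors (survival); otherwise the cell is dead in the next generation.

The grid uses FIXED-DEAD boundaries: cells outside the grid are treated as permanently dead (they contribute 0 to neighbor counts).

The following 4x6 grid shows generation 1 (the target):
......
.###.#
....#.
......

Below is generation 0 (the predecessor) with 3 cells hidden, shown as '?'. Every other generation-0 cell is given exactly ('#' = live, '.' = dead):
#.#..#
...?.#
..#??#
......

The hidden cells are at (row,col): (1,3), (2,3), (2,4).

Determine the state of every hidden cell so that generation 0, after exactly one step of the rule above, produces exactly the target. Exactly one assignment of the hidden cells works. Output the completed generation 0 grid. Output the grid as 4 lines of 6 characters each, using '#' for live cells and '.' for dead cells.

Hidden generation-0 cells (in order): (1,3), (2,3), (2,4).
A hidden cell only influences target cells in its own 3x3 neighborhood. Try each of the 2^3 = 8 assignments, step the completed generation 0 forward once under B3/S23, and compare with the target:
  (1,3)=. (2,3)=. (2,4)=. -> step gives (1,2)='.' but target has '#' -> reject
  (1,3)=. (2,3)=. (2,4)=# -> step gives (1,2)='.' but target has '#' -> reject
  (1,3)=. (2,3)=# (2,4)=. -> step reproduces the target at every cell -> ACCEPT
  (1,3)=. (2,3)=# (2,4)=# -> step gives (1,3)='.' but target has '#' -> reject
  (1,3)=# (2,3)=. (2,4)=. -> step gives (0,4)='#' but target has '.' -> reject
  (1,3)=# (2,3)=. (2,4)=# -> step gives (0,4)='#' but target has '.' -> reject
  (1,3)=# (2,3)=# (2,4)=. -> step gives (0,4)='#' but target has '.' -> reject
  (1,3)=# (2,3)=# (2,4)=# -> step gives (0,4)='#' but target has '.' -> reject
Unique solution: (1,3)=dead, (2,3)=live, (2,4)=dead.
Check: live-neighbor counts of every cell in the completed generation 0:
020121
133342
011131
012221
Applying B3/S23 to generation 0 with these counts gives:
......
.###.#
....#.
......
which matches the target exactly.

Answer: #.#..#
.....#
..##.#
......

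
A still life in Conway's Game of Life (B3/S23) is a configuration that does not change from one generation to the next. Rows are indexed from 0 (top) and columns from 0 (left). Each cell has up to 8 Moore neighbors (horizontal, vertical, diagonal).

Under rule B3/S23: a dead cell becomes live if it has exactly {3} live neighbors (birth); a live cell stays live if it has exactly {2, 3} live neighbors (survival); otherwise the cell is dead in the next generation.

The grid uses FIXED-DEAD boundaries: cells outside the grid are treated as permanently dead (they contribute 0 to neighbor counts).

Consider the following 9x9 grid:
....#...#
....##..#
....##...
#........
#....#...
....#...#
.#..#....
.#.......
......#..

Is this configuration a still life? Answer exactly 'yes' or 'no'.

Compute generation 1 and compare to generation 0 (given above):
Generation 1:
....##...
...#.....
....##...
....##...
.........
....##...
.........
.........
.........
Cell (0,5) differs: gen0=0 vs gen1=1 -> NOT a still life.

Answer: no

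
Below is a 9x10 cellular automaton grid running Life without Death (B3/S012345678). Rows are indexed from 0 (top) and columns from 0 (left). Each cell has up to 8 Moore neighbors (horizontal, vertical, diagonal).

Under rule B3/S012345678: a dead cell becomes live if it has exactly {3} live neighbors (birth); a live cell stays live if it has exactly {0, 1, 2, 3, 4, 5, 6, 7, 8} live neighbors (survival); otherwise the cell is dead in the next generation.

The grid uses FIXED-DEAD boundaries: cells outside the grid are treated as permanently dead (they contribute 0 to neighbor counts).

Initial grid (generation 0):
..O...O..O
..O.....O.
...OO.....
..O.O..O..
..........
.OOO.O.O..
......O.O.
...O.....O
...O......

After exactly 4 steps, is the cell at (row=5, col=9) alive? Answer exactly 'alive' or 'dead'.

Answer: alive

Derivation:
Simulating step by step:
Generation 0 (given above): 20 live cells
Generation 1: 28 live cells
..O...O..O
..O.....O.
..OOO.....
..O.O..O..
.O..O.O...
.OOO.OOO..
...OO.OOO.
...O.....O
...O......
Generation 2: 35 live cells
..O...O..O
.OO.....O.
.OOOO.....
.OO.O..O..
.O..O.O...
.OOO.OOOO.
...OO.OOO.
..OO...OOO
...O......
Generation 3: 44 live cells
.OO...O..O
.OO.....O.
OOOOO.....
OOO.O..O..
OO..O.O.O.
.OOO.OOOO.
.O.OO.OOO.
..OO..OOOO
..OO....O.
Generation 4: 48 live cells
.OO...O..O
.OO.....O.
OOOOO.....
OOO.O..O..
OO..O.O.O.
.OOO.OOOOO
.O.OO.OOO.
.OOO.OOOOO
..OO....OO

Cell (5,9) at generation 4: 1 -> alive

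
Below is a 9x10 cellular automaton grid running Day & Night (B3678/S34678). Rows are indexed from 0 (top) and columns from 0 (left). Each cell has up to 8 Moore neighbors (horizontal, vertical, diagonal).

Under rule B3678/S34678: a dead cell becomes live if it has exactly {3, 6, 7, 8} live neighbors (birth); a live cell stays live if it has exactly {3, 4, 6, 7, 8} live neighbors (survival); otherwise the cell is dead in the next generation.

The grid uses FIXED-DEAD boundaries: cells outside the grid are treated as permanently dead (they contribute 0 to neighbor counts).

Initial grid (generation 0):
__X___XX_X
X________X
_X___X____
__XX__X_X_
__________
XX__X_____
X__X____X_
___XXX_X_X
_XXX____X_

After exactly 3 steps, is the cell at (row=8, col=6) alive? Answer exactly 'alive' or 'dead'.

Simulating step by step:
Generation 0 (given above): 27 live cells
Generation 1: 17 live cells
________X_
_X____X_X_
__X_______
__________
_XXX______
__________
_XXX_X____
_X_XX_____
__XX______
Generation 2: 14 live cells
_______X__
_______X__
__________
_X_X______
__________
__X_X_____
__XX______
_XX_X_____
__XXX_____
Generation 3: 10 live cells
__________
__________
__________
__________
__XX______
__________
__X_X_____
_X_XX_____
_XXX______

Cell (8,6) at generation 3: 0 -> dead

Answer: dead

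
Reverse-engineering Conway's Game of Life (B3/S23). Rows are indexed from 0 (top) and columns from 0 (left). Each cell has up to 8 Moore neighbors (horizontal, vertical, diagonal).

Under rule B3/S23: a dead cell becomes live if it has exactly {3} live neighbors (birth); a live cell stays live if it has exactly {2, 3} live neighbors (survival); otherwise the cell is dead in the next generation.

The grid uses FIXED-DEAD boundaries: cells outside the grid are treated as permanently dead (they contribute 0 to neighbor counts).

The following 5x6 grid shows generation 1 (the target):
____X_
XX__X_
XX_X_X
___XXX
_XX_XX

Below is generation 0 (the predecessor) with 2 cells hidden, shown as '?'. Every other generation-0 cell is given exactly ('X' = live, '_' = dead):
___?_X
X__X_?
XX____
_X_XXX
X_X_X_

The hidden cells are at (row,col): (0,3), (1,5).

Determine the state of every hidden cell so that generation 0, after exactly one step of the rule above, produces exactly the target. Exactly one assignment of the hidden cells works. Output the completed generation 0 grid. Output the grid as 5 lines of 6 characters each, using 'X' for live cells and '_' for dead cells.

Hidden generation-0 cells (in order): (0,3), (1,5).
A hidden cell only influences target cells in its own 3x3 neighborhood. Try each of the 2^2 = 4 assignments, step the completed generation 0 forward once under B3/S23, and compare with the target:
  (0,3)=_ (1,5)=_ -> step gives (0,4)='_' but target has 'X' -> reject
  (0,3)=_ (1,5)=X -> step reproduces the target at every cell -> ACCEPT
  (0,3)=X (1,5)=_ -> step gives (1,2)='X' but target has '_' -> reject
  (0,3)=X (1,5)=X -> step gives (0,4)='_' but target has 'X' -> reject
Unique solution: (0,3)=dead, (1,5)=live.
Check: live-neighbor counts of every cell in the completed generation 0:
111131
232031
334353
444332
132433
Applying B3/S23 to generation 0 with these counts gives:
____X_
XX__X_
XX_X_X
___XXX
_XX_XX
which matches the target exactly.

Answer: _____X
X__X_X
XX____
_X_XXX
X_X_X_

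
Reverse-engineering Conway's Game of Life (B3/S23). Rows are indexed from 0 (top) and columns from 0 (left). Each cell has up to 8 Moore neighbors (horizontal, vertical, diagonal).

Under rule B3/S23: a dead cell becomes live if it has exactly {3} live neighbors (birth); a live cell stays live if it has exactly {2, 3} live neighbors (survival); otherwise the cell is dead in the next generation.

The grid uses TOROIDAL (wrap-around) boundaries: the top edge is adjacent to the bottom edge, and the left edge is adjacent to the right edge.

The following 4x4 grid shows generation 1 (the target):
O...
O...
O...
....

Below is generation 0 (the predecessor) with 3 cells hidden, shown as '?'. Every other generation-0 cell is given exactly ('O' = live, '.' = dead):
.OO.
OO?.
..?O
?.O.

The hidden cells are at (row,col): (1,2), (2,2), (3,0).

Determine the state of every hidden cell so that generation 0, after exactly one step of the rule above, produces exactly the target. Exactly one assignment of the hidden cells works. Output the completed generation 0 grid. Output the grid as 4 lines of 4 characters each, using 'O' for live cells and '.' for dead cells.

Answer: .OO.
OOO.
..OO
..O.

Derivation:
Hidden generation-0 cells (in order): (1,2), (2,2), (3,0).
A hidden cell only influences target cells in its own 3x3 neighborhood. Try each of the 2^3 = 8 assignments, step the completed generation 0 forward once under B3/S23, and compare with the target:
  (1,2)=. (2,2)=. (3,0)=. -> step gives (0,2)='O' but target has '.' -> reject
  (1,2)=. (2,2)=. (3,0)=O -> step gives (0,0)='.' but target has 'O' -> reject
  (1,2)=. (2,2)=O (3,0)=. -> step gives (0,2)='O' but target has '.' -> reject
  (1,2)=. (2,2)=O (3,0)=O -> step gives (0,0)='.' but target has 'O' -> reject
  (1,2)=O (2,2)=. (3,0)=. -> step gives (2,3)='O' but target has '.' -> reject
  (1,2)=O (2,2)=. (3,0)=O -> step gives (0,0)='.' but target has 'O' -> reject
  (1,2)=O (2,2)=O (3,0)=. -> step reproduces the target at every cell -> ACCEPT
  (1,2)=O (2,2)=O (3,0)=O -> step gives (0,0)='.' but target has 'O' -> reject
Unique solution: (1,2)=live, (2,2)=live, (3,0)=dead.
Check: live-neighbor counts of every cell in the completed generation 0:
3544
3555
3544
2444
Applying B3/S23 to generation 0 with these counts gives:
O...
O...
O...
....
which matches the target exactly.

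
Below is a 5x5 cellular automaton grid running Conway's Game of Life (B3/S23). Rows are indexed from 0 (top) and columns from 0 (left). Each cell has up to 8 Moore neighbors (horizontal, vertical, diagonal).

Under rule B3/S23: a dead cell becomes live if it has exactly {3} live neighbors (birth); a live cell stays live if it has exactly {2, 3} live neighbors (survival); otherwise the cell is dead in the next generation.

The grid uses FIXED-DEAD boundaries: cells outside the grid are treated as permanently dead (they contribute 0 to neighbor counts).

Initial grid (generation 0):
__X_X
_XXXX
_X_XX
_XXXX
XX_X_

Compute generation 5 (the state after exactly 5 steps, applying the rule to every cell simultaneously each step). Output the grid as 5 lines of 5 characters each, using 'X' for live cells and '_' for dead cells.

Simulating step by step:
Generation 0 (given above): 16 live cells
Generation 1: 9 live cells
_XX_X
_X___
X____
_____
XX_XX
Generation 2: 7 live cells
_XX__
XXX__
_____
XX___
_____
Generation 3: 5 live cells
X_X__
X_X__
__X__
_____
_____
Generation 4: 3 live cells
_____
__XX_
_X___
_____
_____
Generation 5: 2 live cells
(generation 5 grid is the final answer)

Answer: _____
__X__
__X__
_____
_____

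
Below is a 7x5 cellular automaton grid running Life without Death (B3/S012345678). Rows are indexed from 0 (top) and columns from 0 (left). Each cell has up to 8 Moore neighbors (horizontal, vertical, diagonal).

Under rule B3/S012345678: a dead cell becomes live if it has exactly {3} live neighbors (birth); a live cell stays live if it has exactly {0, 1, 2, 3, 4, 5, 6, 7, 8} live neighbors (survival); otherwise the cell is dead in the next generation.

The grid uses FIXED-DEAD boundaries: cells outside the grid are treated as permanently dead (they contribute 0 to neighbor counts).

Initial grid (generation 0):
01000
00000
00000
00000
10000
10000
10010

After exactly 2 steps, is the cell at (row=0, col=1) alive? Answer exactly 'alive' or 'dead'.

Answer: alive

Derivation:
Simulating step by step:
Generation 0 (given above): 5 live cells
Generation 1: 6 live cells
01000
00000
00000
00000
10000
11000
10010
Generation 2: 8 live cells
01000
00000
00000
00000
11000
11000
11010

Cell (0,1) at generation 2: 1 -> alive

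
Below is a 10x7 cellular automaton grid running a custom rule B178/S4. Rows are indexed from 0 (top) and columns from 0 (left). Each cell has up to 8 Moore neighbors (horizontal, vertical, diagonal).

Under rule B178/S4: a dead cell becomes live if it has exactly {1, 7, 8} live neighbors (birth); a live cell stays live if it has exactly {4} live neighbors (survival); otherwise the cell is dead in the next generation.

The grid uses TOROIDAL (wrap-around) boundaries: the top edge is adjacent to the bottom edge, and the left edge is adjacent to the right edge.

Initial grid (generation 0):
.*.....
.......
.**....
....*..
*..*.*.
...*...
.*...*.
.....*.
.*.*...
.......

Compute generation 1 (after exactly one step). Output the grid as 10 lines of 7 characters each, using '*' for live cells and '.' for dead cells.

Simulating step by step:
Generation 0 (given above): 13 live cells
Generation 1: 15 live cells
(generation 1 grid is the final answer)

Answer: *.*....
...*...
*...**.
.......
.*.....
.......
*..*...
...*...
*....**
...**..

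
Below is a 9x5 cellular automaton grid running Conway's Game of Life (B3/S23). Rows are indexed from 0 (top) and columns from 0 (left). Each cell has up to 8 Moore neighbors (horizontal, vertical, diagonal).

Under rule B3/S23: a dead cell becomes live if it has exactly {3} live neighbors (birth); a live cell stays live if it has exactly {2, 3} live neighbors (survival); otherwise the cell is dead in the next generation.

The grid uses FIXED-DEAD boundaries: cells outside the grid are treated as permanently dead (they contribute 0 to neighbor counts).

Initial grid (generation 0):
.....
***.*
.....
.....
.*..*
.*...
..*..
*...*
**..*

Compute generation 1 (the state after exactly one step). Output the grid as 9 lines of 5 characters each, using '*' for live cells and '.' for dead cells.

Simulating step by step:
Generation 0 (given above): 13 live cells
Generation 1: 10 live cells
(generation 1 grid is the final answer)

Answer: .*...
.*...
.*...
.....
.....
.**..
.*...
*..*.
**...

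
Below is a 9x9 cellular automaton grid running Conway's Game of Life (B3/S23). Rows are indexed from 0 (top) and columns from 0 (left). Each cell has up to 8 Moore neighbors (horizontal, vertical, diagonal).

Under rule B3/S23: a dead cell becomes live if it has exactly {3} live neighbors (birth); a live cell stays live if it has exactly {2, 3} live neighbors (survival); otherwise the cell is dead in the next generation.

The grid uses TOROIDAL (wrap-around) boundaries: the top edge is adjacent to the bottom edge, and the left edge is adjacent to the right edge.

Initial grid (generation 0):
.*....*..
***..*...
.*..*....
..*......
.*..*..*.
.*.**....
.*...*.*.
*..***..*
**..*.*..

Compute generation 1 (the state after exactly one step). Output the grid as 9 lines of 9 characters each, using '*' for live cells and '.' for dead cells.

Answer: ......*..
*.*..*...
*..*.....
.***.....
.*..*....
**.****..
.*...**.*
..**...**
.****.***

Derivation:
Simulating step by step:
Generation 0 (given above): 27 live cells
Generation 1: 32 live cells
(generation 1 grid is the final answer)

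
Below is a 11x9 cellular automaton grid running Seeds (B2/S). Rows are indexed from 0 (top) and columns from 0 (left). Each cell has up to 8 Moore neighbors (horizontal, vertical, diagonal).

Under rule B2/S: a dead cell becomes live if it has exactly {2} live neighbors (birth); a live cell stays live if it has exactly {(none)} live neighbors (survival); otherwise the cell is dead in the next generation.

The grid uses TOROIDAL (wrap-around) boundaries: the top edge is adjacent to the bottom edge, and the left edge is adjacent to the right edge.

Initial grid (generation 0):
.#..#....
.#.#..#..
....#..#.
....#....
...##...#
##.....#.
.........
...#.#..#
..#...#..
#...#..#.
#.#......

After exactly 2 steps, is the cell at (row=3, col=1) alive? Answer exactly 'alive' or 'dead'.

Simulating step by step:
Generation 0 (given above): 24 live cells
Generation 1: 30 live cells
.....#...
#......#.
..#...#..
.......##
.##..#.#.
..###....
.##.#.##.
..#.#.##.
##.......
..#..##..
....##...
Generation 2: 18 live cells
........#
.#...#..#
##.......
#..#.#...
#........
#.......#
........#
.........
....#...#
#..#.....
...#.....

Cell (3,1) at generation 2: 0 -> dead

Answer: dead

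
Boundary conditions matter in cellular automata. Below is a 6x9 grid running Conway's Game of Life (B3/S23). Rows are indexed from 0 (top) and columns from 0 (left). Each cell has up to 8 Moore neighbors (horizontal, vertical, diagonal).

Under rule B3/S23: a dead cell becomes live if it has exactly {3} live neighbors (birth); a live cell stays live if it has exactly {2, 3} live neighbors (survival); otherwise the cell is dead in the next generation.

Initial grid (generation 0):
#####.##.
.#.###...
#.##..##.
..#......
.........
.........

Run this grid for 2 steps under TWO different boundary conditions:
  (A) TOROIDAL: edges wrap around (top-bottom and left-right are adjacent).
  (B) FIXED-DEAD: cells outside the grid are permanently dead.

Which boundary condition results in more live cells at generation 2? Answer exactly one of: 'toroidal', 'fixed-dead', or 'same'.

Under TOROIDAL boundary, generation 2:
##.......
.....##..
..#......
..#......
.........
###......
Population = 9

Under FIXED-DEAD boundary, generation 2:
.........
.....##..
..#......
..#......
..#......
.........
Population = 5

Comparison: toroidal=9, fixed-dead=5 -> toroidal

Answer: toroidal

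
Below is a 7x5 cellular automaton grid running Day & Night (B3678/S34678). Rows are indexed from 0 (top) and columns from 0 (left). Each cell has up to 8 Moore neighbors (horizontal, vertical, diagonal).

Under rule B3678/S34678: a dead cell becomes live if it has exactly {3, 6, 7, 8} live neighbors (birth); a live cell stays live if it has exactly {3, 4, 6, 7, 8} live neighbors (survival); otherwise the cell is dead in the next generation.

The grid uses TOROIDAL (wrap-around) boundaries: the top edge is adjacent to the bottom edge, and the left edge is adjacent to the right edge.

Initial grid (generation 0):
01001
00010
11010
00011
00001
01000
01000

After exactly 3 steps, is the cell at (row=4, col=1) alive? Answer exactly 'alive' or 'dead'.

Answer: alive

Derivation:
Simulating step by step:
Generation 0 (given above): 11 live cells
Generation 1: 11 live cells
10100
01000
00010
00111
10010
10000
00100
Generation 2: 11 live cells
00000
00100
00011
00111
01110
01001
00000
Generation 3: 9 live cells
00000
00010
00001
11011
01000
10010
00000

Cell (4,1) at generation 3: 1 -> alive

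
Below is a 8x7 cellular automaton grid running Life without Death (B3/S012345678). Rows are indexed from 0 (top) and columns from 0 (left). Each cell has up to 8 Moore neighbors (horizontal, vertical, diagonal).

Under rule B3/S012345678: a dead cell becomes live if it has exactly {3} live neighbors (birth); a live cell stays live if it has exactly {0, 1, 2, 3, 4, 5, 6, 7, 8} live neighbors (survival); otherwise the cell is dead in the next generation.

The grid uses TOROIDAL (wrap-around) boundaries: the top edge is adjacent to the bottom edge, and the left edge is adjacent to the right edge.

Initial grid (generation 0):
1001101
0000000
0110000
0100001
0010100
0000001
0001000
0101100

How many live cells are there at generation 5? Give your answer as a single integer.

Simulating step by step:
Generation 0 (given above): 15 live cells
Generation 1: 31 live cells
1011111
1111000
1110000
1101001
1010110
0001001
0011100
1101110
Generation 2: 38 live cells
1011111
1111010
1110000
1101111
1010110
0101001
1111101
1101110
Generation 3: 38 live cells
1011111
1111010
1110000
1101111
1010110
0101001
1111101
1101110
Generation 4: 38 live cells
1011111
1111010
1110000
1101111
1010110
0101001
1111101
1101110
Generation 5: 38 live cells
1011111
1111010
1110000
1101111
1010110
0101001
1111101
1101110
Population at generation 5: 38

Answer: 38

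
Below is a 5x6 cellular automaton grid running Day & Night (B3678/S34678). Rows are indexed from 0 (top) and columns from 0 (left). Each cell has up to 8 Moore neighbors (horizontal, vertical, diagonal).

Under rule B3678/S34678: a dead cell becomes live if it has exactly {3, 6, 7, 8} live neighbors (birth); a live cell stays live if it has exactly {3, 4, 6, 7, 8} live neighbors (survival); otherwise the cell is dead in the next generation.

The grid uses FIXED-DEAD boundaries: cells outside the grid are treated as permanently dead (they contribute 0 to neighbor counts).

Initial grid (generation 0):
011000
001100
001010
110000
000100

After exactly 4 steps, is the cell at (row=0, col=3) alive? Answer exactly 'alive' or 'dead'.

Answer: alive

Derivation:
Simulating step by step:
Generation 0 (given above): 9 live cells
Generation 1: 7 live cells
001100
001100
001000
001100
000000
Generation 2: 7 live cells
001100
011100
011000
000000
000000
Generation 3: 9 live cells
011100
011100
011100
000000
000000
Generation 4: 8 live cells
010100
101010
010100
001000
000000

Cell (0,3) at generation 4: 1 -> alive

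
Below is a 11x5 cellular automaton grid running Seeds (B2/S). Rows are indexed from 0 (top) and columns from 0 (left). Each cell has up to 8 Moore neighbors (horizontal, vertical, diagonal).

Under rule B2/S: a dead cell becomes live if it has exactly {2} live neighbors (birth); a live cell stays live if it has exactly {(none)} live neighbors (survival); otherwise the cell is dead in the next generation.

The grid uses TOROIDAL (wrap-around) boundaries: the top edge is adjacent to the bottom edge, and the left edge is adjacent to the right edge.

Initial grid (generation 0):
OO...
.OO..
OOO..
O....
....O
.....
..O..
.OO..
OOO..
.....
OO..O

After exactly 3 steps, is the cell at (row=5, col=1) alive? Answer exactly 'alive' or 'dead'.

Answer: dead

Derivation:
Simulating step by step:
Generation 0 (given above): 18 live cells
Generation 1: 13 live cells
...O.
...OO
...OO
..OO.
O....
...O.
...O.
.....
...O.
...O.
..O..
Generation 2: 15 live cells
.....
O....
O....
OO...
.O...
..O..
..O.O
..OOO
..O.O
....O
....O
Generation 3: 11 live cells
O...O
.O..O
.....
..O.O
.....
O....
O....
.....
.O...
.....
O..O.

Cell (5,1) at generation 3: 0 -> dead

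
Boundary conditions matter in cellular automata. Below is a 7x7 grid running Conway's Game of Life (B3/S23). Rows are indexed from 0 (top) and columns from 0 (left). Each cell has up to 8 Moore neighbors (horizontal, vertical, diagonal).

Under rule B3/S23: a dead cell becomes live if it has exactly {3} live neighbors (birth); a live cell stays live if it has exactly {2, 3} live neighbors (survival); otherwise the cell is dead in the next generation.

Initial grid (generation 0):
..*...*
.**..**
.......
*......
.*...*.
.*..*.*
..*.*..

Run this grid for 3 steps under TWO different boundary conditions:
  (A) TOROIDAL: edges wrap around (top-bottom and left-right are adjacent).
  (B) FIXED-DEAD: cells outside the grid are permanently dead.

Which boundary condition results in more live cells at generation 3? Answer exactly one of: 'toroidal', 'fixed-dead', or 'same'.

Answer: toroidal

Derivation:
Under TOROIDAL boundary, generation 3:
....*..
..**.**
.**.***
**.*...
*..*..*
..**..*
...*.*.
Population = 21

Under FIXED-DEAD boundary, generation 3:
.*...**
*....**
..*....
...*...
...**..
**.*...
..*.*..
Population = 15

Comparison: toroidal=21, fixed-dead=15 -> toroidal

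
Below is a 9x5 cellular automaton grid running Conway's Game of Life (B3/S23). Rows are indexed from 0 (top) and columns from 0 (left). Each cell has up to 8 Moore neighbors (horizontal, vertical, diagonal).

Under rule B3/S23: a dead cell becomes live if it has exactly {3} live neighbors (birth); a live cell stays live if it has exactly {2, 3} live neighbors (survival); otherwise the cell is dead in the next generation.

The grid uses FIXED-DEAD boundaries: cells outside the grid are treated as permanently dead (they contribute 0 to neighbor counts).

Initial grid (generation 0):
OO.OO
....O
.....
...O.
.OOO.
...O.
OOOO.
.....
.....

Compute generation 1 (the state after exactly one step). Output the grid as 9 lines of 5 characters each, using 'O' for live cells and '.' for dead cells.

Answer: ...OO
...OO
.....
...O.
...OO
O...O
.OOO.
.OO..
.....

Derivation:
Simulating step by step:
Generation 0 (given above): 14 live cells
Generation 1: 14 live cells
(generation 1 grid is the final answer)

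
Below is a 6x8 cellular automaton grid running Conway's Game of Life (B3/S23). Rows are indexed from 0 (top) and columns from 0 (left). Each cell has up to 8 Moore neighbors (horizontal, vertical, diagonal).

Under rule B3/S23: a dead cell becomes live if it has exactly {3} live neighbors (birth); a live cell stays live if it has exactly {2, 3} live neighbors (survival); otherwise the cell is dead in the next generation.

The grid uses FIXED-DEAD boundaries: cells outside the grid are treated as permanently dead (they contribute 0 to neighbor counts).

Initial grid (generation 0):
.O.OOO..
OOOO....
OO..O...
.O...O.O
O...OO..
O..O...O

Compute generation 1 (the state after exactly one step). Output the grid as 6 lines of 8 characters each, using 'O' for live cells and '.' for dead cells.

Answer: OO.OO...
.....O..
...OO...
.O...OO.
OO..OO..
....O...

Derivation:
Simulating step by step:
Generation 0 (given above): 20 live cells
Generation 1: 15 live cells
(generation 1 grid is the final answer)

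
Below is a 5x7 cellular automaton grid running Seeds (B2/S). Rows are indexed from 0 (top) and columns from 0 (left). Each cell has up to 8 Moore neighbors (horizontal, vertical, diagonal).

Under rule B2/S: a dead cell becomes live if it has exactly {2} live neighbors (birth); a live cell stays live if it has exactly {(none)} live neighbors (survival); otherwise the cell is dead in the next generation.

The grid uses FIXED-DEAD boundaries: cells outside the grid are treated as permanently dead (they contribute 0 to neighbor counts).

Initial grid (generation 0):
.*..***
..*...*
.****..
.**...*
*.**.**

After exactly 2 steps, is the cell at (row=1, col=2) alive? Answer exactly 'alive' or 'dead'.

Answer: alive

Derivation:
Simulating step by step:
Generation 0 (given above): 18 live cells
Generation 1: 6 live cells
..**...
*......
*.....*
.......
....*..
Generation 2: 5 live cells
.*.....
..**...
.*.....
.....*.
.......

Cell (1,2) at generation 2: 1 -> alive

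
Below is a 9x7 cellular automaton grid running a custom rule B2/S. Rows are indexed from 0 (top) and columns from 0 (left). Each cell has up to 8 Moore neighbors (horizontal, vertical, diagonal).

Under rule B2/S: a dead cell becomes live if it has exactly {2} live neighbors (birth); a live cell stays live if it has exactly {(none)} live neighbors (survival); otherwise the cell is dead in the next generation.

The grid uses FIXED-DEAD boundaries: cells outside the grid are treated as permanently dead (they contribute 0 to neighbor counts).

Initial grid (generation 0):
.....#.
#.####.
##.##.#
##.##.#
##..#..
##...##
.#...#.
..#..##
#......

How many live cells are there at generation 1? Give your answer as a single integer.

Answer: 8

Derivation:
Simulating step by step:
Generation 0 (given above): 29 live cells
Generation 1: 8 live cells
.##...#
.......
.......
.......
.......
.......
.......
#...#..
.#...##
Population at generation 1: 8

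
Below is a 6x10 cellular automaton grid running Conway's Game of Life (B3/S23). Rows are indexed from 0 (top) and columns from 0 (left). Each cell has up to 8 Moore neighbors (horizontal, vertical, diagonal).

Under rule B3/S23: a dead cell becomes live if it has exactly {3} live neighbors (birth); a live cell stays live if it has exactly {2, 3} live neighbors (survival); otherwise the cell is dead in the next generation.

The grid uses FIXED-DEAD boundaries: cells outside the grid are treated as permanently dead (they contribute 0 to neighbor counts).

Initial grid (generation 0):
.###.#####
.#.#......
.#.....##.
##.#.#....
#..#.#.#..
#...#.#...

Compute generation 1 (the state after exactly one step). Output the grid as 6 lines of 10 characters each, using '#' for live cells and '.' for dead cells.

Answer: .#.##.###.
##.##....#
.#..#.....
##.....##.
#.##.#....
....###...

Derivation:
Simulating step by step:
Generation 0 (given above): 24 live cells
Generation 1: 24 live cells
(generation 1 grid is the final answer)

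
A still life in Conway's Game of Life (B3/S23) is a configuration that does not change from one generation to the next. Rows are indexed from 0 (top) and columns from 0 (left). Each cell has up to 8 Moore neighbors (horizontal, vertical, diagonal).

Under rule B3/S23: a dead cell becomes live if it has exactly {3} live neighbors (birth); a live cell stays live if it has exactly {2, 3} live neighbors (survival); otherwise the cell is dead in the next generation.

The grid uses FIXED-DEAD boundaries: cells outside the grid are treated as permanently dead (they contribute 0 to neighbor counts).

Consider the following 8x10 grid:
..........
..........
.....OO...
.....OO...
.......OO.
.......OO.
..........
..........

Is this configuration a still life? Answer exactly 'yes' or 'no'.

Compute generation 1 and compare to generation 0 (given above):
Generation 1:
..........
..........
.....OO...
.....O....
........O.
.......OO.
..........
..........
Cell (3,6) differs: gen0=1 vs gen1=0 -> NOT a still life.

Answer: no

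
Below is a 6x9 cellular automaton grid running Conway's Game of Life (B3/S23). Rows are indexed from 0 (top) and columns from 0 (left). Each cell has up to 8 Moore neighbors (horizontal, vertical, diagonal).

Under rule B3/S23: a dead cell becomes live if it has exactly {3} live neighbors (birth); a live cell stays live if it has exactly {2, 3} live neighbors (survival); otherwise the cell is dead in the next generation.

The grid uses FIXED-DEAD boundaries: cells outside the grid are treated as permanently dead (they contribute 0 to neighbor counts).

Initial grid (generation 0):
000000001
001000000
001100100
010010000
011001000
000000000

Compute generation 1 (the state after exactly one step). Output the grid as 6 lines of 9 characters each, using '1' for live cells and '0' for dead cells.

Simulating step by step:
Generation 0 (given above): 10 live cells
Generation 1: 10 live cells
(generation 1 grid is the final answer)

Answer: 000000000
001100000
011100000
010011000
011000000
000000000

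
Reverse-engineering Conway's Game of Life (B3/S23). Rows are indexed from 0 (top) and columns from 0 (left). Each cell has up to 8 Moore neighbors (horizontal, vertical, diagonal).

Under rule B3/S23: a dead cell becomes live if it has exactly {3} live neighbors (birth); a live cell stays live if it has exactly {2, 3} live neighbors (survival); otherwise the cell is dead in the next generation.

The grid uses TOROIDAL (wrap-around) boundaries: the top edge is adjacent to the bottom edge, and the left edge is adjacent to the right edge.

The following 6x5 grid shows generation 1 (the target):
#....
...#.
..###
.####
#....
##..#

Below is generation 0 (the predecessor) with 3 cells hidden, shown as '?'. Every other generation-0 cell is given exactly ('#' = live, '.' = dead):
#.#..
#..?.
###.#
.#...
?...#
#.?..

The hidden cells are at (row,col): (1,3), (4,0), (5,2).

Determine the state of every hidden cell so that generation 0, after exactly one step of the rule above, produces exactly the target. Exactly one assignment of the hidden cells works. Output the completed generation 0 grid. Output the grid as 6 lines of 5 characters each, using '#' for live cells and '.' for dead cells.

Answer: #.#..
#..#.
###.#
.#...
....#
#....

Derivation:
Hidden generation-0 cells (in order): (1,3), (4,0), (5,2).
A hidden cell only influences target cells in its own 3x3 neighborhood. Try each of the 2^3 = 8 assignments, step the completed generation 0 forward once under B3/S23, and compare with the target:
  (1,3)=. (4,0)=. (5,2)=. -> step gives (0,4)='#' but target has '.' -> reject
  (1,3)=. (4,0)=. (5,2)=# -> step gives (0,4)='#' but target has '.' -> reject
  (1,3)=. (4,0)=# (5,2)=. -> step gives (0,4)='#' but target has '.' -> reject
  (1,3)=. (4,0)=# (5,2)=# -> step gives (0,4)='#' but target has '.' -> reject
  (1,3)=# (4,0)=. (5,2)=. -> step reproduces the target at every cell -> ACCEPT
  (1,3)=# (4,0)=. (5,2)=# -> step gives (0,2)='#' but target has '.' -> reject
  (1,3)=# (4,0)=# (5,2)=. -> step gives (3,1)='.' but target has '#' -> reject
  (1,3)=# (4,0)=# (5,2)=# -> step gives (0,2)='#' but target has '.' -> reject
Unique solution: (1,3)=live, (4,0)=dead, (5,2)=dead.
Check: live-neighbor counts of every cell in the completed generation 0:
24124
46435
44333
53333
32111
23123
Applying B3/S23 to generation 0 with these counts gives:
#....
...#.
..###
.####
#....
##..#
which matches the target exactly.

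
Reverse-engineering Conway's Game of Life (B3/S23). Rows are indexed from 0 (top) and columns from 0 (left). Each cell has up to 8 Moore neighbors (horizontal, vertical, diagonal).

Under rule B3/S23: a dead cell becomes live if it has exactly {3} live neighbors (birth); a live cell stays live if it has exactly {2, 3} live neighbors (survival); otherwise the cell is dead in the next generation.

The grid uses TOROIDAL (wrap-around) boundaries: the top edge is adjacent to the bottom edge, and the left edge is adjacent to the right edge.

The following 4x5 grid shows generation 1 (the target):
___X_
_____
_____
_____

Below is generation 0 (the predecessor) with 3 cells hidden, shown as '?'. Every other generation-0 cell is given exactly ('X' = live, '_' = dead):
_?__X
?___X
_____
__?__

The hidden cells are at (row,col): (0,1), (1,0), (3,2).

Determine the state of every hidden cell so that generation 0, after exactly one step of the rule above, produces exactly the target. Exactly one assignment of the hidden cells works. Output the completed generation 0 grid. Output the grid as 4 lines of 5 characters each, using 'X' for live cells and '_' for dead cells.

Hidden generation-0 cells (in order): (0,1), (1,0), (3,2).
A hidden cell only influences target cells in its own 3x3 neighborhood. Try each of the 2^3 = 8 assignments, step the completed generation 0 forward once under B3/S23, and compare with the target:
  (0,1)=_ (1,0)=_ (3,2)=_ -> step gives (0,3)='_' but target has 'X' -> reject
  (0,1)=_ (1,0)=_ (3,2)=X -> step reproduces the target at every cell -> ACCEPT
  (0,1)=_ (1,0)=X (3,2)=_ -> step gives (0,0)='X' but target has '_' -> reject
  (0,1)=_ (1,0)=X (3,2)=X -> step gives (0,0)='X' but target has '_' -> reject
  (0,1)=X (1,0)=_ (3,2)=_ -> step gives (0,0)='X' but target has '_' -> reject
  (0,1)=X (1,0)=_ (3,2)=X -> step gives (0,0)='X' but target has '_' -> reject
  (0,1)=X (1,0)=X (3,2)=_ -> step gives (0,3)='_' but target has 'X' -> reject
  (0,1)=X (1,0)=X (3,2)=X -> step gives (0,1)='X' but target has '_' -> reject
Unique solution: (0,1)=dead, (1,0)=dead, (3,2)=live.
Check: live-neighbor counts of every cell in the completed generation 0:
21131
20021
11121
11021
Applying B3/S23 to generation 0 with these counts gives:
___X_
_____
_____
_____
which matches the target exactly.

Answer: ____X
____X
_____
__X__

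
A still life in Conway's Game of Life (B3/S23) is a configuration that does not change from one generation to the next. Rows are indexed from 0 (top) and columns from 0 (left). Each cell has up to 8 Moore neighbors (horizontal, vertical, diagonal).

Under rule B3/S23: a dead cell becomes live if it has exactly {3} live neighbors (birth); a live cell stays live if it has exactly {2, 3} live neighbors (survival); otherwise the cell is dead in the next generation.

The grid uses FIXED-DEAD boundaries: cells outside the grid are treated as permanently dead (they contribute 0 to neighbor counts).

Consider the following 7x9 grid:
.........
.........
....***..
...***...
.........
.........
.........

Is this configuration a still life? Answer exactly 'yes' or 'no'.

Compute generation 1 and compare to generation 0 (given above):
Generation 1:
.........
.....*...
...*..*..
...*..*..
....*....
.........
.........
Cell (1,5) differs: gen0=0 vs gen1=1 -> NOT a still life.

Answer: no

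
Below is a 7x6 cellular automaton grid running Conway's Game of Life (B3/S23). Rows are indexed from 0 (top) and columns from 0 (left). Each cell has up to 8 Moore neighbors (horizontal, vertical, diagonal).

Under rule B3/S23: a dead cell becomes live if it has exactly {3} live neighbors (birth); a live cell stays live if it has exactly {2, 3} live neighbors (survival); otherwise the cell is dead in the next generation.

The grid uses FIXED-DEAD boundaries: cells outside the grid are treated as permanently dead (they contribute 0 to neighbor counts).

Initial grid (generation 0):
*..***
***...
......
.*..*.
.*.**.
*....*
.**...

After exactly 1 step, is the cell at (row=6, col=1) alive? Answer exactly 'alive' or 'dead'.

Answer: alive

Derivation:
Simulating step by step:
Generation 0 (given above): 16 live cells
Generation 1: 24 live cells
*.***.
*****.
*.*...
..***.
******
*..**.
.*....

Cell (6,1) at generation 1: 1 -> alive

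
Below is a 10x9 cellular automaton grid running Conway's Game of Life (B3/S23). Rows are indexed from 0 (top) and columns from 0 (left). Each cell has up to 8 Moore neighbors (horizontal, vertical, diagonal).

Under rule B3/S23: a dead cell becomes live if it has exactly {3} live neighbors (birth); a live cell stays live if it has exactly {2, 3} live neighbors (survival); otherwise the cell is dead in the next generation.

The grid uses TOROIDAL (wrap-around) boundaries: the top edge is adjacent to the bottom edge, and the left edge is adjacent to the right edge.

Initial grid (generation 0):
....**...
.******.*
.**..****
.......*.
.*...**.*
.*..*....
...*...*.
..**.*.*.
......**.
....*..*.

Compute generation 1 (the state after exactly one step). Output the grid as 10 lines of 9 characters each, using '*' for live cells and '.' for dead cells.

Answer: ..*....*.
.*......*
.*......*
.**......
*....***.
*.*.****.
...*..*..
..***..**
...***.**
....*..*.

Derivation:
Simulating step by step:
Generation 0 (given above): 32 live cells
Generation 1: 32 live cells
(generation 1 grid is the final answer)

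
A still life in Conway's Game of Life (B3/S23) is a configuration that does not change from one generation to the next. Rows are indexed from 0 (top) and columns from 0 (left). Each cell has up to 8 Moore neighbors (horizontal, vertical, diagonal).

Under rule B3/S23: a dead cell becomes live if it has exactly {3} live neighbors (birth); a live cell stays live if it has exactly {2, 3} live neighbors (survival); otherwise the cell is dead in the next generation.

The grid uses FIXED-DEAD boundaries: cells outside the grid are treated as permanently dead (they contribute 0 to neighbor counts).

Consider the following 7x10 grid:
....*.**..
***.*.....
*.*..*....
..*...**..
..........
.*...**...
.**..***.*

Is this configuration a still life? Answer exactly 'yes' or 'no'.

Compute generation 1 and compare to generation 0 (given above):
Generation 1:
.*.*.*....
*.*.*.*...
*.*..**...
.*....*...
.....*.*..
.**..*.*..
.**..*.*..
Cell (0,1) differs: gen0=0 vs gen1=1 -> NOT a still life.

Answer: no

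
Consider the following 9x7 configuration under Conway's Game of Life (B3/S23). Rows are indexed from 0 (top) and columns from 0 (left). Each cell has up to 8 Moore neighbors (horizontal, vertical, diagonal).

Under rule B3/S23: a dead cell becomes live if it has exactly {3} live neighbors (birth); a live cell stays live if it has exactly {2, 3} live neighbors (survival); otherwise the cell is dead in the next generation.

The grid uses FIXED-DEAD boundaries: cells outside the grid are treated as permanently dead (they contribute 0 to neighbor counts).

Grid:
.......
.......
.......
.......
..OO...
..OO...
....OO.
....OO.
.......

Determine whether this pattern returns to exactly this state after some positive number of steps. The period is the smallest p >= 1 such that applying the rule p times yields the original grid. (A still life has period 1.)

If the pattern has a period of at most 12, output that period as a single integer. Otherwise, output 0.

Simulating and comparing each generation to the original:
Gen 0 (original, given above): 8 live cells
Gen 1: 6 live cells, differs from original
Gen 2: 8 live cells, MATCHES original -> period = 2

Answer: 2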